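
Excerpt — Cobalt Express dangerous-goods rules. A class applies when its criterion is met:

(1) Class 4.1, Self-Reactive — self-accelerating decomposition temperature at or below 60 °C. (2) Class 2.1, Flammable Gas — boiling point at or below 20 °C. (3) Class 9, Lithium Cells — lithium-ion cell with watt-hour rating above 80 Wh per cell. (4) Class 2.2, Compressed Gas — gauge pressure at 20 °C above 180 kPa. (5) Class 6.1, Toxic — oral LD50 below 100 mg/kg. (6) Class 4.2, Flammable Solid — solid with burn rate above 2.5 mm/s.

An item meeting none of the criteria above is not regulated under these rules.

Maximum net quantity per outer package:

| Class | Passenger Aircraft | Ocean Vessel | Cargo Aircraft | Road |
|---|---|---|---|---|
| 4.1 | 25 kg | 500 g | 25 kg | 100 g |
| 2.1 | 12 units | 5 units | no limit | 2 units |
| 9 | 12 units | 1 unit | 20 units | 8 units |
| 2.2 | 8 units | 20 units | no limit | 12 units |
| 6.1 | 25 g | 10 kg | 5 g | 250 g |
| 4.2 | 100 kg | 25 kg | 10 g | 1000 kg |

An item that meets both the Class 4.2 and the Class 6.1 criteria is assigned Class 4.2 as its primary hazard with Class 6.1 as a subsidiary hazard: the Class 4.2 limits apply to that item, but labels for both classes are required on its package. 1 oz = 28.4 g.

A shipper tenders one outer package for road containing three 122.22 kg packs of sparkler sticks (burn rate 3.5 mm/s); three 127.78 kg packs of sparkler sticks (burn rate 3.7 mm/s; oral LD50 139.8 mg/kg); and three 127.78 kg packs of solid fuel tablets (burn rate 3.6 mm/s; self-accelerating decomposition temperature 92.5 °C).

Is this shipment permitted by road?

No

With burn rate 3.5 mm/s (> 2.5 mm/s), the sparkler sticks fall in Class 4.2.
With burn rate 3.7 mm/s (> 2.5 mm/s), the sparkler sticks fall in Class 4.2.
Solid fuel tablets: burn rate 3.6 mm/s > 2.5 mm/s → Class 4.2 (Flammable Solid).
Class 4.2 net quantity: (three 122.22 kg packs = 366.66 kg) + (three 127.78 kg packs = 383.34 kg) + (three 127.78 kg packs = 383.34 kg) = 1133.34 kg.
1133.34 kg > 1000 kg (road limit, Class 4.2) — over the limit.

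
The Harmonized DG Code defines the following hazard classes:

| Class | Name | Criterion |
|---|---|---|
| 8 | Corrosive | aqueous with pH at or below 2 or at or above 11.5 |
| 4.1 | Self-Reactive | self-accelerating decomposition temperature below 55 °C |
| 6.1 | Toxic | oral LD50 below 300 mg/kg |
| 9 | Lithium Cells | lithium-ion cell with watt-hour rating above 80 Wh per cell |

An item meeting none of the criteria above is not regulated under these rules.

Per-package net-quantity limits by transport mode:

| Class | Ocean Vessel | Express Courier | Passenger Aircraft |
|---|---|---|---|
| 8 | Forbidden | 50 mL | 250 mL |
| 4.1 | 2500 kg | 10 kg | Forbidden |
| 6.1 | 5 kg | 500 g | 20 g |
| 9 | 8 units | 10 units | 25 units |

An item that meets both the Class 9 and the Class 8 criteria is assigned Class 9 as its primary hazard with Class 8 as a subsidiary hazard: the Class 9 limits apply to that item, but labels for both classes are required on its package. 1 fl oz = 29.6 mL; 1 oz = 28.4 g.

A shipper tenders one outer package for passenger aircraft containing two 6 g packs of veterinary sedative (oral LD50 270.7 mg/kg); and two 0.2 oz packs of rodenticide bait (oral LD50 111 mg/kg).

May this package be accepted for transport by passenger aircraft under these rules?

No

With oral LD50 270.7 mg/kg (< 300 mg/kg), the veterinary sedative falls in Class 6.1.
Oral LD50 111 mg/kg meets the Class 6.1 criterion (Toxic), so the rodenticide bait is Class 6.1.
Total Class 6.1: (two 6 g packs = 12 g) + (two 0.2 oz packs = 11.36 g) = 23.36 g.
23.36 g exceeds the passenger aircraft limit of 20 g for Class 6.1.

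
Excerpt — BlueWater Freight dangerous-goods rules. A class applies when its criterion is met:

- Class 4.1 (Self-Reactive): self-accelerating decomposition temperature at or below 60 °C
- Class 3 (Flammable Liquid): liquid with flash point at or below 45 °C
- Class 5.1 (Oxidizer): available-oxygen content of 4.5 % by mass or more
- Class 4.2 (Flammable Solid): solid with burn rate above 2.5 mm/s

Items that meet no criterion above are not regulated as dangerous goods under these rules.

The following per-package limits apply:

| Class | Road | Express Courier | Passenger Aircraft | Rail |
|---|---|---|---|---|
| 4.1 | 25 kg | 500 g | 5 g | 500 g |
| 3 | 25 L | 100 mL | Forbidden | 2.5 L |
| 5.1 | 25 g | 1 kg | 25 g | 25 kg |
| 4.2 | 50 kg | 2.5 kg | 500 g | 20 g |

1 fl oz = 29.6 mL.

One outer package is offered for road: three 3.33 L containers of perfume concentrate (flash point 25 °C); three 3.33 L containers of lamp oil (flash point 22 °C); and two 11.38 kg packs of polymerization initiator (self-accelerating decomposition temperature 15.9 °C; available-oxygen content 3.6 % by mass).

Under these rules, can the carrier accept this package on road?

The perfume concentrate has flash point 25 °C, which is ≤ 45 °C, so it is Class 3 (Flammable Liquid).
Lamp oil: flash point 22 °C ≤ 45 °C → Class 3 (Flammable Liquid).
Self-accelerating decomposition temperature 15.9 °C meets the Class 4.1 criterion (Self-Reactive), so the polymerization initiator is Class 4.1.
Class 4.1 quantity: two 11.38 kg packs = 22.76 kg.
That is within the Class 4.1 road limit of 25 kg.
Total Class 3: (three 3.33 L containers = 9.99 L) + (three 3.33 L containers = 9.99 L) = 19.98 L.
That is within the Class 3 road limit of 25 L.
Every hazard class is within its road limit and no segregation rule is violated.

Yes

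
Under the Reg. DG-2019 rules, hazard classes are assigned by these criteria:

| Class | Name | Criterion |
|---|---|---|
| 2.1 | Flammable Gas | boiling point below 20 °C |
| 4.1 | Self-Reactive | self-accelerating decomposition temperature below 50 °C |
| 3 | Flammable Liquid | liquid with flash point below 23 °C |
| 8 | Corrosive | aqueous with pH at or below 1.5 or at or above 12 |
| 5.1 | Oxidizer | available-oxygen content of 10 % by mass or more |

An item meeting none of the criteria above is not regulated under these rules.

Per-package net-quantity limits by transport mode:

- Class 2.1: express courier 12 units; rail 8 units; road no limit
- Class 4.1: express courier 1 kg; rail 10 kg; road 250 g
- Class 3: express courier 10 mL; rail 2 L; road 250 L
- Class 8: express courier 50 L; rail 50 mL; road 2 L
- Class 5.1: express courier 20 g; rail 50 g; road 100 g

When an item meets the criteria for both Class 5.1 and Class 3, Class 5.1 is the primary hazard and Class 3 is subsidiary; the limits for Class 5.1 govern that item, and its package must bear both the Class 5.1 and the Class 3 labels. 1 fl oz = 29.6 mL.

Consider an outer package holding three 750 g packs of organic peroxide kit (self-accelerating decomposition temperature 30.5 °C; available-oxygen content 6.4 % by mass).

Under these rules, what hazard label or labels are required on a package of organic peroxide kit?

Class 4.1

The organic peroxide kit has self-accelerating decomposition temperature 30.5 °C, which is < 50 °C, so it is Class 4.1 (Self-Reactive).
Only the Class 4.1 label is required.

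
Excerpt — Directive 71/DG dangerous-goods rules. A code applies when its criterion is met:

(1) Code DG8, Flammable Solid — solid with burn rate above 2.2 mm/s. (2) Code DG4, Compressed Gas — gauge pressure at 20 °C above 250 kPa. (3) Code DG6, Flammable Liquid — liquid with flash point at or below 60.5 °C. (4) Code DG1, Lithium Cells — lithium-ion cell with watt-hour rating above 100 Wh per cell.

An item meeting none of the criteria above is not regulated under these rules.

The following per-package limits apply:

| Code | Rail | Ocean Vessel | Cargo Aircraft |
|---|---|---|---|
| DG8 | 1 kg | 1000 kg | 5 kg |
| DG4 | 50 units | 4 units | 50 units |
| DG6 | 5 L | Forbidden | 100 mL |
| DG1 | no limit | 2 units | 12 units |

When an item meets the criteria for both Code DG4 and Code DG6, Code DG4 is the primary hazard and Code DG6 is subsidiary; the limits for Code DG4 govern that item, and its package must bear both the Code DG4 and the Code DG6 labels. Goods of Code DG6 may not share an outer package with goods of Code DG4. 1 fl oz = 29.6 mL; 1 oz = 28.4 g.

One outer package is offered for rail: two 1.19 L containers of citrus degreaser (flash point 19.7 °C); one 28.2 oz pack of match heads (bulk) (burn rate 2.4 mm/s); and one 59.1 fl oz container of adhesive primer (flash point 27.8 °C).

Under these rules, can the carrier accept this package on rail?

Citrus degreaser: flash point 19.7 °C ≤ 60.5 °C → Code DG6 (Flammable Liquid).
Burn rate 2.4 mm/s meets the Code DG8 criterion (Flammable Solid), so the match heads (bulk) are Code DG8.
Adhesive primer: flash point 27.8 °C ≤ 60.5 °C → Code DG6 (Flammable Liquid).
Total Code DG6: (two 1.19 L containers = 2.38 L) + (one 59.1 fl oz container = 1749.36 mL) = 4129.36 mL.
4129.36 mL ≤ 5 L (rail limit, Code DG6) — within limit.
Code DG8 quantity: one 28.2 oz pack = 800.88 g.
800.88 g is within the rail limit of 1 kg for Code DG8.
The segregation rule (Code DG6 with Code DG4) does not apply to Code DG6 with Code DG8.
Every hazard code is within its rail limit and no segregation rule is violated.

Yes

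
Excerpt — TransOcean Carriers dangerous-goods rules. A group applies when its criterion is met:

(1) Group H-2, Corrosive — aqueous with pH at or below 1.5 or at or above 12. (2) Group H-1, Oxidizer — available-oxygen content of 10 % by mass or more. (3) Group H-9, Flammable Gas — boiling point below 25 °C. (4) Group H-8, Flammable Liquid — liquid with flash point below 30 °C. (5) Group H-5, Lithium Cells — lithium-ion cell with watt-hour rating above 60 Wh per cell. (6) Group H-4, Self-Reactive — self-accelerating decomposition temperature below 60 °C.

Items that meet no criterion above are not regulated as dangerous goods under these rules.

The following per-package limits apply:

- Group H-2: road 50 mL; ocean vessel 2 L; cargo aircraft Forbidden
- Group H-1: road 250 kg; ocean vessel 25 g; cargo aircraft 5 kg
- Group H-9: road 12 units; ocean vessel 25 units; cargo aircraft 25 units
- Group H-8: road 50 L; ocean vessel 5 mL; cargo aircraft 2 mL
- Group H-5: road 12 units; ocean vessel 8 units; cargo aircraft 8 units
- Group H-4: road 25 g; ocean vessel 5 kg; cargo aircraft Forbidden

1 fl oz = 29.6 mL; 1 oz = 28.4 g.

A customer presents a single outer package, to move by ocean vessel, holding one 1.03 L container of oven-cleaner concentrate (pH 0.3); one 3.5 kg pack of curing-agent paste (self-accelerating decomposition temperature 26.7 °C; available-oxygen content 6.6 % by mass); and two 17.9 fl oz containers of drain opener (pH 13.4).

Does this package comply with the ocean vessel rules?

No

The oven-cleaner concentrate has pH 0.3, which is ≤ 1.5, so it is Group H-2 (Corrosive).
The curing-agent paste has self-accelerating decomposition temperature 26.7 °C, which is < 60 °C, so it is Group H-4 (Self-Reactive).
With pH 13.4 (≥ 12), the drain opener falls in Group H-2.
Group H-4 quantity: 3.5 kg.
3.5 kg ≤ 5 kg (ocean vessel limit, Group H-4) — within limit.
Total Group H-2: 1.03 L + (two 17.9 fl oz containers = 1059.68 mL) = 2089.68 mL.
2089.68 mL exceeds the ocean vessel limit of 2 L for Group H-2.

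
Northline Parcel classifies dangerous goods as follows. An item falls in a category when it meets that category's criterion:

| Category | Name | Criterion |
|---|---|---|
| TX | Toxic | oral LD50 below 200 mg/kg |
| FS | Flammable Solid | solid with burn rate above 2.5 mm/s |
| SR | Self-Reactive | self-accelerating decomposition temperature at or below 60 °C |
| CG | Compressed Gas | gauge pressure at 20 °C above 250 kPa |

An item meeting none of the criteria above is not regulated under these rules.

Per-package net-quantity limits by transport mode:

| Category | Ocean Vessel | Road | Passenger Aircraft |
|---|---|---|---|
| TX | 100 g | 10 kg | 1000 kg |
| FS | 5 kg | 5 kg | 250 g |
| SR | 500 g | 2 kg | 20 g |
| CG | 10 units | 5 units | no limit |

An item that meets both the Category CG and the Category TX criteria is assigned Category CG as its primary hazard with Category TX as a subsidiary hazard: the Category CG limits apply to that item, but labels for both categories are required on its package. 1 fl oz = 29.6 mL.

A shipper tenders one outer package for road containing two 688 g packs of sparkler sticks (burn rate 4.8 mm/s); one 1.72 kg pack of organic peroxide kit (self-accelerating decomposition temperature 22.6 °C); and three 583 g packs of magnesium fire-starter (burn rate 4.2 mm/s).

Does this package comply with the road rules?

With burn rate 4.8 mm/s (> 2.5 mm/s), the sparkler sticks fall in Category FS.
Self-accelerating decomposition temperature 22.6 °C meets the Category SR criterion (Self-Reactive), so the organic peroxide kit is Category SR.
The magnesium fire-starter has burn rate 4.2 mm/s, which is > 2.5 mm/s, so it is Category FS (Flammable Solid).
Total Category FS: (two 688 g packs = 1.376 kg) + (three 583 g packs = 1.749 kg) = 3.125 kg.
3.125 kg is within the road limit of 5 kg for Category FS.
Category SR quantity: 1.72 kg.
1.72 kg ≤ 2 kg (road limit, Category SR) — within limit.
Every hazard category is within its road limit and no segregation rule is violated.

Yes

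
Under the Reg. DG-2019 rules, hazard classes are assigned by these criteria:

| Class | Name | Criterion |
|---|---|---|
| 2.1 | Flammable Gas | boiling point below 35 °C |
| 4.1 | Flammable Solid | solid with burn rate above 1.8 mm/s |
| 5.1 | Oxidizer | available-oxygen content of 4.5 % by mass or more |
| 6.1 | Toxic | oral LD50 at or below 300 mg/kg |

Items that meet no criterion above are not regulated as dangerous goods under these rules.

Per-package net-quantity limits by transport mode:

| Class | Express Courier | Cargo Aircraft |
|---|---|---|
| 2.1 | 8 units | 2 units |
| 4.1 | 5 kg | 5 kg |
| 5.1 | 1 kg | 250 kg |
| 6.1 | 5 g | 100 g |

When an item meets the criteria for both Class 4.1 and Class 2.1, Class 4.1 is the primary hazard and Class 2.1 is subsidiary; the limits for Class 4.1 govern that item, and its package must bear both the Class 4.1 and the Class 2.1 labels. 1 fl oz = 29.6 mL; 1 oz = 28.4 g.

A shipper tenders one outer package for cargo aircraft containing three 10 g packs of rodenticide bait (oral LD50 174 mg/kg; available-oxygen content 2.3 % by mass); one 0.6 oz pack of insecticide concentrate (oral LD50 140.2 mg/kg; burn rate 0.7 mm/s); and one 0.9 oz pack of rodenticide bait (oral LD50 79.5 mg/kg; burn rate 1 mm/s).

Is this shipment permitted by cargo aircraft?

Yes

With oral LD50 174 mg/kg (≤ 300 mg/kg), the rodenticide bait falls in Class 6.1.
With oral LD50 140.2 mg/kg (≤ 300 mg/kg), the insecticide concentrate falls in Class 6.1.
Rodenticide bait: oral LD50 79.5 mg/kg ≤ 300 mg/kg → Class 6.1 (Toxic).
Class 6.1 net quantity: (three 10 g packs = 30 g) + (one 0.6 oz pack = 17.04 g) + (one 0.9 oz pack = 25.56 g) = 72.6 g.
72.6 g ≤ 100 g (cargo aircraft limit, Class 6.1) — within limit.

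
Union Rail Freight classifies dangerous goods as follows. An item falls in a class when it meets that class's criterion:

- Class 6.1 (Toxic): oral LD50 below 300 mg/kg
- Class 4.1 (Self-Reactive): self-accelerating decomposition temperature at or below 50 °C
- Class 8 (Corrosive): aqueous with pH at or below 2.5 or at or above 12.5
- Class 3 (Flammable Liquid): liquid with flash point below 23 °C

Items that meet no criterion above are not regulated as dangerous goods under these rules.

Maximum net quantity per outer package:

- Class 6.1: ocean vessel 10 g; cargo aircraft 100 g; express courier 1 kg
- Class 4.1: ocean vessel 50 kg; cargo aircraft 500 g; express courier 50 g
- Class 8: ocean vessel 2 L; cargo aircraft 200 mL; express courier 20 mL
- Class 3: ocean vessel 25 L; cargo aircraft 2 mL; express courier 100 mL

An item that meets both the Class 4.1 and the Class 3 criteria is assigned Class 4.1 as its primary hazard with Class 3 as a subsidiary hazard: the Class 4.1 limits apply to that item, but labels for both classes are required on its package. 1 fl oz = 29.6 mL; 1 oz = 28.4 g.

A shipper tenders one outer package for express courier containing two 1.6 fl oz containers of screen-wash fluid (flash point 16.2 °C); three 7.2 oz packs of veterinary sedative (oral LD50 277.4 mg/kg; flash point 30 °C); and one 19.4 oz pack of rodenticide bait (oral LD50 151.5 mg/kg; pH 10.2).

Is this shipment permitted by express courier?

No

With flash point 16.2 °C (< 23 °C), the screen-wash fluid falls in Class 3.
Oral LD50 277.4 mg/kg meets the Class 6.1 criterion (Toxic), so the veterinary sedative is Class 6.1.
The rodenticide bait has oral LD50 151.5 mg/kg, which is < 300 mg/kg, so it is Class 6.1 (Toxic).
Class 3 quantity: two 1.6 fl oz containers = 94.72 mL.
94.72 mL is within the express courier limit of 100 mL for Class 3.
Total Class 6.1: (three 7.2 oz packs = 613.44 g) + (one 19.4 oz pack = 550.96 g) = 1164.4 g.
That exceeds the Class 6.1 express courier limit of 1 kg.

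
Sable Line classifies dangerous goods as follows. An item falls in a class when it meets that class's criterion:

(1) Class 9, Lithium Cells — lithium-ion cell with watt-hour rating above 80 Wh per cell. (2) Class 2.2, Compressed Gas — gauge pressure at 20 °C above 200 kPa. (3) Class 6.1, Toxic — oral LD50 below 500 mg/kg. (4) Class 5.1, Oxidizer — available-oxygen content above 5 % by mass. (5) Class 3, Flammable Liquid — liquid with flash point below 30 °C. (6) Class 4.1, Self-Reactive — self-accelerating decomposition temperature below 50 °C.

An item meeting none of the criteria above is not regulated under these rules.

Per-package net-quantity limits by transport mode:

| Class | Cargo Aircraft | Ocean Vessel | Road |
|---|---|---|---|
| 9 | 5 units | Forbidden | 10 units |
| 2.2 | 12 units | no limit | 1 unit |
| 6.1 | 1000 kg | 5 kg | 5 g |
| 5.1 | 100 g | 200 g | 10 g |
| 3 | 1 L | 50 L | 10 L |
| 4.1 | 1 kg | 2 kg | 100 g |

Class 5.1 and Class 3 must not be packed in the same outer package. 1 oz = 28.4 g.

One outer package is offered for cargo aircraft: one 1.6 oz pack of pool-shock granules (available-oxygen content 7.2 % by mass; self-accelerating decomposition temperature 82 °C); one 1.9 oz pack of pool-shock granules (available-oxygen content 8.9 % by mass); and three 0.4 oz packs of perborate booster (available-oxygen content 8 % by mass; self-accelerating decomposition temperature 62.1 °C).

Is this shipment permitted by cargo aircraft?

No

Available-oxygen content 7.2 % by mass meets the Class 5.1 criterion (Oxidizer), so the pool-shock granules are Class 5.1.
Available-oxygen content 8.9 % by mass meets the Class 5.1 criterion (Oxidizer), so the pool-shock granules are Class 5.1.
Perborate booster: available-oxygen content 8 % by mass > 5 % by mass → Class 5.1 (Oxidizer).
Total Class 5.1: (one 1.6 oz pack = 45.44 g) + (one 1.9 oz pack = 53.96 g) + (three 0.4 oz packs = 34.08 g) = 133.48 g.
133.48 g > 100 g (cargo aircraft limit, Class 5.1) — over the limit.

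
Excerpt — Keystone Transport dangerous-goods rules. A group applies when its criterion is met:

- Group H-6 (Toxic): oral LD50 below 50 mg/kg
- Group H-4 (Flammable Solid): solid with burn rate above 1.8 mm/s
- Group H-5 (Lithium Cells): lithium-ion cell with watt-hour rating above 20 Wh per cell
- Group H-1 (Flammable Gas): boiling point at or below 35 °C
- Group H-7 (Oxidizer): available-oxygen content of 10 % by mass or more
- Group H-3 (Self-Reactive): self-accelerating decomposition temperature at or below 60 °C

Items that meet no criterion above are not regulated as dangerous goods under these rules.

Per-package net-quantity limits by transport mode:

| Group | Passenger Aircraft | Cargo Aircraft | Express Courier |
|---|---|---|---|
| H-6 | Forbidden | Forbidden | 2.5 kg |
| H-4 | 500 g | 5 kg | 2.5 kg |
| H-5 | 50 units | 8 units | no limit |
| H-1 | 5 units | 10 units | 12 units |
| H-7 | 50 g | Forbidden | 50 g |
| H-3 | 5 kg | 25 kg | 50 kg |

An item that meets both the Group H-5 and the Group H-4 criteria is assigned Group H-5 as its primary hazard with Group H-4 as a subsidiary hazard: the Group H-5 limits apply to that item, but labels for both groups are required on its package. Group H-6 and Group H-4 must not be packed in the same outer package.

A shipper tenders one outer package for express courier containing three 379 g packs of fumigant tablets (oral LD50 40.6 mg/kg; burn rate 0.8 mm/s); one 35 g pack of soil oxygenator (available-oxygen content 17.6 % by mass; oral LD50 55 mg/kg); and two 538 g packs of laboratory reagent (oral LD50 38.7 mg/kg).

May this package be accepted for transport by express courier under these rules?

The fumigant tablets have oral LD50 40.6 mg/kg, which is < 50 mg/kg, so they are Group H-6 (Toxic).
The soil oxygenator has available-oxygen content 17.6 % by mass, which is ≥ 10 % by mass, so it is Group H-7 (Oxidizer).
Laboratory reagent: oral LD50 38.7 mg/kg < 50 mg/kg → Group H-6 (Toxic).
Group H-6 net quantity: (three 379 g packs = 1.137 kg) + (two 538 g packs = 1.076 kg) = 2.213 kg.
2.213 kg is within the express courier limit of 2.5 kg for Group H-6.
Group H-7 quantity: 35 g.
35 g ≤ 50 g (express courier limit, Group H-7) — within limit.
The segregation rule (Group H-6 with Group H-4) does not apply to Group H-6 with Group H-7.
Every hazard group is within its express courier limit and no segregation rule is violated.

Yes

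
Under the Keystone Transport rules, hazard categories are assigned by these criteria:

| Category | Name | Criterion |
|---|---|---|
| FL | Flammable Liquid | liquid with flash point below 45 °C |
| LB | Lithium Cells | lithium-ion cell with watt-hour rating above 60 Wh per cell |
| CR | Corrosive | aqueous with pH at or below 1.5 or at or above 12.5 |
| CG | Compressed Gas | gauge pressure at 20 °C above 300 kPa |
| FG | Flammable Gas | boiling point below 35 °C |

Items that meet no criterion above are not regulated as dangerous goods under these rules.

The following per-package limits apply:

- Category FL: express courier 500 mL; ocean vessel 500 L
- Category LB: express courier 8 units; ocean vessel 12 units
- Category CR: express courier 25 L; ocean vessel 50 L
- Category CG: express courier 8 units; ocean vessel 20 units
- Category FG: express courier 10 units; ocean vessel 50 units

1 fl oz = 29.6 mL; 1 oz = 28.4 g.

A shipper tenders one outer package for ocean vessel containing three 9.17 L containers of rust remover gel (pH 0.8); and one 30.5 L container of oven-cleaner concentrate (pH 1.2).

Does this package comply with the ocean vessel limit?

pH 0.8 meets the Category CR criterion (Corrosive), so the rust remover gel is Category CR.
Oven-cleaner concentrate: pH 1.2 ≤ 1.5 → Category CR (Corrosive).
Category CR net quantity: (three 9.17 L containers = 27.51 L) + 30.5 L = 58.01 L.
58.01 L > 50 L (ocean vessel limit, Category CR) — over the limit.

No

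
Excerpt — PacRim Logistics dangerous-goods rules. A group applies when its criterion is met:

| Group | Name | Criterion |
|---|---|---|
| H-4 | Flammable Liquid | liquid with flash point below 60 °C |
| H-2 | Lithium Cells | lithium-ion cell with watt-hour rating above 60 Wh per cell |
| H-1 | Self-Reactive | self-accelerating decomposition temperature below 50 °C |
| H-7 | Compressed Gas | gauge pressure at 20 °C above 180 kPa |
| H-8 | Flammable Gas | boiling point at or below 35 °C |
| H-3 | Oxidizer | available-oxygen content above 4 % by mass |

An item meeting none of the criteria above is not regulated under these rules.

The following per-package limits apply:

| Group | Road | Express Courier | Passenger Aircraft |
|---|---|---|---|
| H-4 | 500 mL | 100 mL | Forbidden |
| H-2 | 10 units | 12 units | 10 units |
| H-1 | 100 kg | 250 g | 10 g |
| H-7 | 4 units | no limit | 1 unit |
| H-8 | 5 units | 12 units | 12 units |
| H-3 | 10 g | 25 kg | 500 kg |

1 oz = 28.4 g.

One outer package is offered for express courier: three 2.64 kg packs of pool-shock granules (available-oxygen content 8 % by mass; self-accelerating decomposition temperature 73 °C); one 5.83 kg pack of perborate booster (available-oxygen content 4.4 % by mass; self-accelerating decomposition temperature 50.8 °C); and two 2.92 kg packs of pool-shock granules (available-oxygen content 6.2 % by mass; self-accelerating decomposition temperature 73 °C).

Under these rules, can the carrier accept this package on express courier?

Pool-shock granules: available-oxygen content 8 % by mass > 4 % by mass → Group H-3 (Oxidizer).
With available-oxygen content 4.4 % by mass (> 4 % by mass), the perborate booster falls in Group H-3.
The pool-shock granules have available-oxygen content 6.2 % by mass, which is > 4 % by mass, so they are Group H-3 (Oxidizer).
Total Group H-3: (three 2.64 kg packs = 7.92 kg) + 5.83 kg + (two 2.92 kg packs = 5.84 kg) = 19.59 kg.
That is within the Group H-3 express courier limit of 25 kg.

Yes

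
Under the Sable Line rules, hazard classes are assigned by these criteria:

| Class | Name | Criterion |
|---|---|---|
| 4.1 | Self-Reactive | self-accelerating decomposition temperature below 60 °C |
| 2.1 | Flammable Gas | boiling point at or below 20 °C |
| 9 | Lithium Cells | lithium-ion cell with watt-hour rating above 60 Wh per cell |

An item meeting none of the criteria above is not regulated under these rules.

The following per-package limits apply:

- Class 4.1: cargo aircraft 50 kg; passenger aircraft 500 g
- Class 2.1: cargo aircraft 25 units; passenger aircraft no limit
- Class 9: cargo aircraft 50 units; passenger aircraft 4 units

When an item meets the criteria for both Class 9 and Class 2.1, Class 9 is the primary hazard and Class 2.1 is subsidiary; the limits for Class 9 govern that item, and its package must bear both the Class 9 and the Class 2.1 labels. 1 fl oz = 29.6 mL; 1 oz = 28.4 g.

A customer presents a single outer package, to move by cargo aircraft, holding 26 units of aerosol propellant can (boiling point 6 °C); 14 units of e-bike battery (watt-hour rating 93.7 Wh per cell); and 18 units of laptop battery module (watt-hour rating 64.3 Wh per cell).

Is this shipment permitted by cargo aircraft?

Boiling point 6 °C meets the Class 2.1 criterion (Flammable Gas), so the aerosol propellant can is Class 2.1.
Watt-hour rating 93.7 Wh per cell meets the Class 9 criterion (Lithium Cells), so the e-bike battery is Class 9.
The laptop battery module has watt-hour rating 64.3 Wh per cell, which is > 60 Wh per cell, so it is Class 9 (Lithium Cells).
Class 2.1 quantity: 26 units.
That exceeds the Class 2.1 cargo aircraft limit of 25 units.
Total Class 9: 14 units + 18 units = 32 units.
That is within the Class 9 cargo aircraft limit of 50 units.

No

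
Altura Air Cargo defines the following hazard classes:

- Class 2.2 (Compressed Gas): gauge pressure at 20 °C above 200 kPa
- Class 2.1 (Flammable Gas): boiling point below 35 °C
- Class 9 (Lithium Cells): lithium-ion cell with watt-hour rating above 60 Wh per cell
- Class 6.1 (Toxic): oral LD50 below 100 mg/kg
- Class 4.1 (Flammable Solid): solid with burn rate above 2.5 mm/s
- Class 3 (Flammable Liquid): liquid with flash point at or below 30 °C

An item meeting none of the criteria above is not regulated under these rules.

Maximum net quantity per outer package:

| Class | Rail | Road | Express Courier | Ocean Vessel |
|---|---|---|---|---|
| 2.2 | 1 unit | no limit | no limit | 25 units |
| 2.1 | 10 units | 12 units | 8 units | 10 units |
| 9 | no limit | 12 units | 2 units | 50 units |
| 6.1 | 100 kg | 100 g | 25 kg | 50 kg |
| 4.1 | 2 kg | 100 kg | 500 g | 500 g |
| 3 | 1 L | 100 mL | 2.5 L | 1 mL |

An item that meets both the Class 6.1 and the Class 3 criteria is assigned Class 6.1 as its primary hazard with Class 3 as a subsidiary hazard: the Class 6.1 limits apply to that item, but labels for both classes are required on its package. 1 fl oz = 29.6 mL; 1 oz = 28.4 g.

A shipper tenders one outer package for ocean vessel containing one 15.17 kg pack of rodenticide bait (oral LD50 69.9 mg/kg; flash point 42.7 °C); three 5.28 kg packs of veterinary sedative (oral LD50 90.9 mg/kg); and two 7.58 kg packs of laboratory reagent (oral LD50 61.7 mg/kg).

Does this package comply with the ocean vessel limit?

Yes

Oral LD50 69.9 mg/kg meets the Class 6.1 criterion (Toxic), so the rodenticide bait is Class 6.1.
Oral LD50 90.9 mg/kg meets the Class 6.1 criterion (Toxic), so the veterinary sedative is Class 6.1.
Oral LD50 61.7 mg/kg meets the Class 6.1 criterion (Toxic), so the laboratory reagent is Class 6.1.
Class 6.1 net quantity: 15.17 kg + (three 5.28 kg packs = 15.84 kg) + (two 7.58 kg packs = 15.16 kg) = 46.17 kg.
46.17 kg ≤ 50 kg (ocean vessel limit, Class 6.1) — within limit.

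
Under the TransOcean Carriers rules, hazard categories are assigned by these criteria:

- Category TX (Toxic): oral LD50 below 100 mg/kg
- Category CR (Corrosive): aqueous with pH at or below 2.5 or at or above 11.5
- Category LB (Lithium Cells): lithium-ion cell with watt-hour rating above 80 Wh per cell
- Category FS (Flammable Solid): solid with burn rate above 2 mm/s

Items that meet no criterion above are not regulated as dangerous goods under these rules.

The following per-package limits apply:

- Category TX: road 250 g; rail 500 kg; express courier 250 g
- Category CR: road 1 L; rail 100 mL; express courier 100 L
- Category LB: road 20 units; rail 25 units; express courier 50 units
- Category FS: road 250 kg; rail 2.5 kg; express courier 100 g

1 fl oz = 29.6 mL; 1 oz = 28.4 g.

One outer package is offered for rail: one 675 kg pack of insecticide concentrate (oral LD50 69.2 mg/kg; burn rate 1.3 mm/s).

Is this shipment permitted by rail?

With oral LD50 69.2 mg/kg (< 100 mg/kg), the insecticide concentrate falls in Category TX.
Category TX quantity: 675 kg.
675 kg > 500 kg (rail limit, Category TX) — over the limit.

No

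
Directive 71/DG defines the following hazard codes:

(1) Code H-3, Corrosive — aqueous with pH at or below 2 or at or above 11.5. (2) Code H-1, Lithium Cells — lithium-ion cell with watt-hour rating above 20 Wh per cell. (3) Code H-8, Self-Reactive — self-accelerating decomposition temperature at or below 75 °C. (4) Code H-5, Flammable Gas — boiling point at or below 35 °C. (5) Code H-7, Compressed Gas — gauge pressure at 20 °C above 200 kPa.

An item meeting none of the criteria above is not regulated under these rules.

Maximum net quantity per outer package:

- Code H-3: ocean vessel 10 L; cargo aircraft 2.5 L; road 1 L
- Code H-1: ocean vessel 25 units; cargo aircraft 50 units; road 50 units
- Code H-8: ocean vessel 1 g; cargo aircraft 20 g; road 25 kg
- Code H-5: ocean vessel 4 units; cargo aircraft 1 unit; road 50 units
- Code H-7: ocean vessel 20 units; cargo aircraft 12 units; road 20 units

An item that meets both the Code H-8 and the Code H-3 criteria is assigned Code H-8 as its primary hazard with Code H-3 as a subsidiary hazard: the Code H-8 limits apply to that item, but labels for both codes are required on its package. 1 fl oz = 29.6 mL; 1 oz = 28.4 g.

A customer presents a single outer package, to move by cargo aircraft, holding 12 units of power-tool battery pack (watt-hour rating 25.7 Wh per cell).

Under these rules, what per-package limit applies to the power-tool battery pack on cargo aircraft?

With watt-hour rating 25.7 Wh per cell (> 20 Wh per cell), the power-tool battery pack falls in Code H-1.
The cargo aircraft limit for Code H-1 is 50 units.

50 units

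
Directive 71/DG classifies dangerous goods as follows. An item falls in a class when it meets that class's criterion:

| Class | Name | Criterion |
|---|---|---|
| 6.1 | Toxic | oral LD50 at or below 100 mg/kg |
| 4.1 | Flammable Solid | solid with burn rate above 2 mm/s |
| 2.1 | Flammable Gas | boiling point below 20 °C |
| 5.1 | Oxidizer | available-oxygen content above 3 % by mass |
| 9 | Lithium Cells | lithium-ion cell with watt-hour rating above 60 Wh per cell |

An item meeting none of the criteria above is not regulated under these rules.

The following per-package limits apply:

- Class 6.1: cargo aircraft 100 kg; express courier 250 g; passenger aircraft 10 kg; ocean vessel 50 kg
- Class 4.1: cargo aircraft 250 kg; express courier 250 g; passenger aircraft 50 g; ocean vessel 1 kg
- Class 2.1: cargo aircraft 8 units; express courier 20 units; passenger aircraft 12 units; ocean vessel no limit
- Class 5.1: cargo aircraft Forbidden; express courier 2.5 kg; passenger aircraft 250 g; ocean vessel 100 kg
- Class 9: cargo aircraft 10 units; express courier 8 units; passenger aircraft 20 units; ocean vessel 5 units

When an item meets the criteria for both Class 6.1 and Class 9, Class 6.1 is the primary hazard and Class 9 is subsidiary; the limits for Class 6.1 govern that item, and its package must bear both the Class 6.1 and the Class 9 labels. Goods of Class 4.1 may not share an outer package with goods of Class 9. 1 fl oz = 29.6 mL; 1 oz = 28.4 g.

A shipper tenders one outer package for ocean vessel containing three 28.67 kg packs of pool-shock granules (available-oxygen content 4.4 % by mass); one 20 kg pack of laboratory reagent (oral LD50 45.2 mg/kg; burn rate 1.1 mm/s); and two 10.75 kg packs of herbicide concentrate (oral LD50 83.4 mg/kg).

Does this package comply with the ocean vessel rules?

The pool-shock granules have available-oxygen content 4.4 % by mass, which is > 3 % by mass, so they are Class 5.1 (Oxidizer).
Oral LD50 45.2 mg/kg meets the Class 6.1 criterion (Toxic), so the laboratory reagent is Class 6.1.
The herbicide concentrate has oral LD50 83.4 mg/kg, which is ≤ 100 mg/kg, so it is Class 6.1 (Toxic).
Total Class 6.1: 20 kg + (two 10.75 kg packs = 21.5 kg) = 41.5 kg.
41.5 kg is within the ocean vessel limit of 50 kg for Class 6.1.
Class 5.1 quantity: three 28.67 kg packs = 86.01 kg.
86.01 kg ≤ 100 kg (ocean vessel limit, Class 5.1) — within limit.
The segregation rule (Class 4.1 with Class 9) does not apply to Class 6.1 with Class 5.1.
Every hazard class is within its ocean vessel limit and no segregation rule is violated.

Yes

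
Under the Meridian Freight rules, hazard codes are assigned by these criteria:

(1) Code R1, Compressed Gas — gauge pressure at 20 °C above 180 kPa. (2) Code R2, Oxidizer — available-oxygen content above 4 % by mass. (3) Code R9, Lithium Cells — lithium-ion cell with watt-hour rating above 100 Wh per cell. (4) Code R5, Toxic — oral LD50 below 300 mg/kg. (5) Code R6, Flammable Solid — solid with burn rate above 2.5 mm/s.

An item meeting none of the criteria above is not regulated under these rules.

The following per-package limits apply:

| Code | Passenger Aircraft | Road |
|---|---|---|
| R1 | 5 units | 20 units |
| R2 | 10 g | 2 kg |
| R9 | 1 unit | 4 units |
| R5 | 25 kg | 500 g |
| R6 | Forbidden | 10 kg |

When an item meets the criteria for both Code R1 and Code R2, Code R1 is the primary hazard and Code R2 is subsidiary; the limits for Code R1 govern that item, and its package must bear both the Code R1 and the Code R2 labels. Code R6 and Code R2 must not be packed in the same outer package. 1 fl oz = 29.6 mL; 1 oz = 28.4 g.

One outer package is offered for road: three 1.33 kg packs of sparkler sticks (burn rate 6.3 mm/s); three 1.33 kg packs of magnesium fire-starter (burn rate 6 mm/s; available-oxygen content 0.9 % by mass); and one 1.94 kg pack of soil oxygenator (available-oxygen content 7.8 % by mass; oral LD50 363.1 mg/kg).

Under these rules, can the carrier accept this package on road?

No

The sparkler sticks have burn rate 6.3 mm/s, which is > 2.5 mm/s, so they are Code R6 (Flammable Solid).
Burn rate 6 mm/s meets the Code R6 criterion (Flammable Solid), so the magnesium fire-starter is Code R6.
With available-oxygen content 7.8 % by mass (> 4 % by mass), the soil oxygenator falls in Code R2.
Code R6 net quantity: (three 1.33 kg packs = 3.99 kg) + (three 1.33 kg packs = 3.99 kg) = 7.98 kg.
7.98 kg ≤ 10 kg (road limit, Code R6) — within limit.
Code R2 quantity: 1.94 kg.
1.94 kg ≤ 2 kg (road limit, Code R2) — within limit.
Code R6 and Code R2 may not share an outer package.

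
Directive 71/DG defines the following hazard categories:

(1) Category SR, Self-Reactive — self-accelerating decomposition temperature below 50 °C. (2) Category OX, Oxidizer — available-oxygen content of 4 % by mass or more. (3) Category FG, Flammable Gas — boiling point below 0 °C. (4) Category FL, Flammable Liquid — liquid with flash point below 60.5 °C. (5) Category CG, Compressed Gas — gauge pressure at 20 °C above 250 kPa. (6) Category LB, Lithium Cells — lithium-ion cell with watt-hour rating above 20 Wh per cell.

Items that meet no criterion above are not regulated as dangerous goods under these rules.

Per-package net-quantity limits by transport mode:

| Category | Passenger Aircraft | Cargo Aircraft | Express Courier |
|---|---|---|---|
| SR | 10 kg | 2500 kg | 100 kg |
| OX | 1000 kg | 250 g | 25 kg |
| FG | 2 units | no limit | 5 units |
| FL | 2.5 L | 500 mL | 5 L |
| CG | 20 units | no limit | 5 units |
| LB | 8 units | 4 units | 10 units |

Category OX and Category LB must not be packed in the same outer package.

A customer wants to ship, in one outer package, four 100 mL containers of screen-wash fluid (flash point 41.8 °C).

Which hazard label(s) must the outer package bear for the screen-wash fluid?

Category FL

Screen-wash fluid: flash point 41.8 °C < 60.5 °C → Category FL (Flammable Liquid).
Only the Category FL label is required.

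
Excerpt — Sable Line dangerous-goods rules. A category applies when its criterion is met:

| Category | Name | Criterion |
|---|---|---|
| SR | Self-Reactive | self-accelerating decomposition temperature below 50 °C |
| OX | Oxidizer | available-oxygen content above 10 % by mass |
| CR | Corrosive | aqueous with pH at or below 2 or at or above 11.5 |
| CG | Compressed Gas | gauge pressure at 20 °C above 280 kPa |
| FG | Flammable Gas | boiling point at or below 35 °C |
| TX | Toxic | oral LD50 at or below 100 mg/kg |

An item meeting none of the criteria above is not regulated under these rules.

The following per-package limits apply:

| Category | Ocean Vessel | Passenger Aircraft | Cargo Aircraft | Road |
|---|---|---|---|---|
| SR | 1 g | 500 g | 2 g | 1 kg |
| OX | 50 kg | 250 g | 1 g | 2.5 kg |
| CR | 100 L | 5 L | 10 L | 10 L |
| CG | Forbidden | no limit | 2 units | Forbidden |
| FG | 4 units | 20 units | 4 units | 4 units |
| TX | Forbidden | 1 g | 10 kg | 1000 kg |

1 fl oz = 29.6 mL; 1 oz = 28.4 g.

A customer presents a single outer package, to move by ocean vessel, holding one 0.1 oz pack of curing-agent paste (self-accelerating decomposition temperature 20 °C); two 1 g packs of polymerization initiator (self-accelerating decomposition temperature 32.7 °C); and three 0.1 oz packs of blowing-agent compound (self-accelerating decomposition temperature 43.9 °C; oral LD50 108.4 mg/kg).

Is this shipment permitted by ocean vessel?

Curing-agent paste: self-accelerating decomposition temperature 20 °C < 50 °C → Category SR (Self-Reactive).
The polymerization initiator has self-accelerating decomposition temperature 32.7 °C, which is < 50 °C, so it is Category SR (Self-Reactive).
With self-accelerating decomposition temperature 43.9 °C (< 50 °C), the blowing-agent compound falls in Category SR.
Category SR net quantity: (one 0.1 oz pack = 2.84 g) + (two 1 g packs = 2 g) + (three 0.1 oz packs = 8.52 g) = 13.36 g.
13.36 g > 1 g (ocean vessel limit, Category SR) — over the limit.

No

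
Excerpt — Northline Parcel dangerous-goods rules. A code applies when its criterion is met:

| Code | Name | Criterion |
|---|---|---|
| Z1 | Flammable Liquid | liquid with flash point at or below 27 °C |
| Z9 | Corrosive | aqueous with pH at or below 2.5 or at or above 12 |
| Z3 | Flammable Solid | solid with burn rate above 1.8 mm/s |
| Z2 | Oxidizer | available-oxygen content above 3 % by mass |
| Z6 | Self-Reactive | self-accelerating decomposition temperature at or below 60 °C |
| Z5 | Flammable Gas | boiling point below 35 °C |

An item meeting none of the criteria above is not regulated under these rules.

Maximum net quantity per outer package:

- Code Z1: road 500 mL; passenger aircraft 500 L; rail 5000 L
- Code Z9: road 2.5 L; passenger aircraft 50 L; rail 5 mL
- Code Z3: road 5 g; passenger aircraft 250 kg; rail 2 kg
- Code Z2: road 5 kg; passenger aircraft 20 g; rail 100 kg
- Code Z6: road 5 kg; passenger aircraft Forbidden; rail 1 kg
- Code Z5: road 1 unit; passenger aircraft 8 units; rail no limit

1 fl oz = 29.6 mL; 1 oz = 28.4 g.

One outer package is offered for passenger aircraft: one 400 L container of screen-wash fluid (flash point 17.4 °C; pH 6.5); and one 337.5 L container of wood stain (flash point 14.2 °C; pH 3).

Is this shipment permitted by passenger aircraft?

With flash point 17.4 °C (≤ 27 °C), the screen-wash fluid falls in Code Z1.
With flash point 14.2 °C (≤ 27 °C), the wood stain falls in Code Z1.
Total Code Z1: 400 L + 337.5 L = 737.5 L.
737.5 L > 500 L (passenger aircraft limit, Code Z1) — over the limit.

No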